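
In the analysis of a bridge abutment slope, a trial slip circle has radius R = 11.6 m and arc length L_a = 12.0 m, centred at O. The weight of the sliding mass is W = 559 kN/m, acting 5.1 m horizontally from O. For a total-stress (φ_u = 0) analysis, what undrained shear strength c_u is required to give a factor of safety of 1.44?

c_u = 29.5 kPa

FS = c_u·L_a·R / (W·d), so c_u = FS·W·d / (L_a·R).
c_u = 1.44·559·5.1 / (12.00·11.6) = 4105.3 / 139.20 = 29.49 kPa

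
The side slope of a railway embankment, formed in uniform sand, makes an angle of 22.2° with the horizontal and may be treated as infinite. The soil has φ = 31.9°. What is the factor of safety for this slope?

For a dry cohesionless infinite slope the factor of safety is FS = tanφ / tanβ.
FS = tan31.9° / tan22.2° = 0.6224 / 0.4081 = 1.525

FS = 1.53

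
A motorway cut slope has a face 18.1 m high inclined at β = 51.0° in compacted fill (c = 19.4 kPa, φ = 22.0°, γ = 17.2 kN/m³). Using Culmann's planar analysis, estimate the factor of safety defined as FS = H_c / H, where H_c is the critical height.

FS = 1.43

H_c = (4c/γ) · sinβ cosφ / [1 − cos(β − φ)]
    = (4·19.4/17.2) · sin51.0°·cos22.0° / [1 − cos29.0°]
    = 4.512 · 0.7206 / 0.1254 = 25.93 m
FS = H_c / H = 25.93 / 18.1 = 1.432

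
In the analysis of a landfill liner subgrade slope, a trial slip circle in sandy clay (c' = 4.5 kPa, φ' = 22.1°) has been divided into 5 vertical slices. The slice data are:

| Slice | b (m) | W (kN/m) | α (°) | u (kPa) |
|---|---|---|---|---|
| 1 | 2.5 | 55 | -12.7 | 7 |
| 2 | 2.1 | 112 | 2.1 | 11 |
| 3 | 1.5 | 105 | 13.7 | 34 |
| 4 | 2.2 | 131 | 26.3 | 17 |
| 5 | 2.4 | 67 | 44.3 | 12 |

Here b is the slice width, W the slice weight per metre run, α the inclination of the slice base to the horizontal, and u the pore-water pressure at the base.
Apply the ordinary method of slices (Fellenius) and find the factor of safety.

Ordinary method of slices: FS = Σ[c'·Δl_i + (W_i cosα_i − u_i·Δl_i)·tanφ'] / Σ W_i sinα_i, with Δl_i = b_i / cosα_i.
Slice 1: Δl = 2.5/cos(-12.7°) = 2.563 m; N'_1 = 55·cos(-12.7°) − 7·2.563 = 35.7; c'Δl = 11.53; W sinα = -12.1
Slice 2: Δl = 2.1/cos2.1° = 2.101 m; N'_2 = 112·cos2.1° − 11·2.101 = 88.8; c'Δl = 9.46; W sinα = 4.1
Slice 3: Δl = 1.5/cos13.7° = 1.544 m; N'_3 = 105·cos13.7° − 34·1.544 = 49.5; c'Δl = 6.95; W sinα = 24.9
Slice 4: Δl = 2.2/cos26.3° = 2.454 m; N'_4 = 131·cos26.3° − 17·2.454 = 75.7; c'Δl = 11.04; W sinα = 58.0
Slice 5: Δl = 2.4/cos44.3° = 3.353 m; N'_5 = 67·cos44.3° − 12·3.353 = 7.7; c'Δl = 15.09; W sinα = 46.8
Σc'Δl = 54.1 kN/m; ΣN' = 257.5 kN/m; ΣW sinα = 121.7 kN/m
Resisting = 54.1 + 257.5·tan22.1° = 54.1 + 104.6 = 158.6 kN/m
FS = 158.6 / 121.7 = 1.303

FS = 1.30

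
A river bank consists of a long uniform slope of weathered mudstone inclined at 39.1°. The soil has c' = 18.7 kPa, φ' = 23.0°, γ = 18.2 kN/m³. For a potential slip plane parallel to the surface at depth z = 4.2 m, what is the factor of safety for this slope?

FS = 1.02

For an infinite slope with a slip plane parallel to the surface (no pore pressure): FS = [c' + γz cos²β tanφ'] / [γz sinβ cosβ].
γz = 18.2·4.2 = 76.44 kN/m²
Numerator = 18.7 + 76.44·cos²39.1°·tan23.0° = 18.7 + 76.44·0.6022·0.4245 = 38.241 kPa
Denominator = 76.44·sin39.1°·cos39.1° = 76.44·0.6307·0.7760 = 37.412 kPa
FS = 38.241 / 37.412 = 1.022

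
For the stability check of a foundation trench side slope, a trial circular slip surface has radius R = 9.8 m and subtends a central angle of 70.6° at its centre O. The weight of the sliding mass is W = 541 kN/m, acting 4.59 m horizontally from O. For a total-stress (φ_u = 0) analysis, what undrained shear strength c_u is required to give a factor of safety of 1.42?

FS = c_u·L_a·R / (W·d), so c_u = FS·W·d / (L_a·R).
Arc length L_a = R·θ = 9.8·(70.6°·π/180) = 9.8·1.2322 = 12.08 m
c_u = 1.42·541·4.59 / (12.08·9.8) = 3526.1 / 118.34 = 29.80 kPa

c_u = 29.8 kPa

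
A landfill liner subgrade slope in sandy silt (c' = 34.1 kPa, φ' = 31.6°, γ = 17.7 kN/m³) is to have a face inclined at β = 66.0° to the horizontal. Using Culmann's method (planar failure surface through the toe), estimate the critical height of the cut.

H_c = 34.29 m

Culmann's analysis gives the critical failure plane at α_cr = (β + φ')/2 = (66.0 + 31.6)/2 = 48.8°, and the critical height
H_c = (4c'/γ) · sinβ cosφ' / [1 − cos(β − φ')]
    = (4·34.1/17.7) · sin66.0°·cos31.6° / [1 − cos(34.4°)]
    = 7.706 · 0.9135·0.8517 / [1 − 0.8251]
    = 7.706 · 0.7781 / 0.1749
    = 34.29 m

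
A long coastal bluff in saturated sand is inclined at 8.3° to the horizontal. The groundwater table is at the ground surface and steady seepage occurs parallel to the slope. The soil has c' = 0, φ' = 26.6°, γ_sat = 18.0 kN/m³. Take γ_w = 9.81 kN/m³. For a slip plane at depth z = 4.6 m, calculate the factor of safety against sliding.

FS = 1.56

With seepage parallel to the slope and the water table at the surface, the effective normal stress on the slip plane uses the buoyant unit weight γ' = γ_sat − γ_w while the driving shear stress uses γ_sat:
FS = [c' + γ' z cos²β tanφ'] / [γ_sat z sinβ cosβ]
(For c' = 0 this reduces to FS = (γ'/γ_sat)·tanφ'/tanβ.)
γ' = 18.0 − 9.81 = 8.19 kN/m³
Numerator = 0.0 + 8.19·4.6·cos²8.3°·tan26.6° = 0.0 + 8.19·4.6·0.9792·0.5008 = 18.473 kPa
Denominator = 18.0·4.6·sin8.3°·cos8.3° = 18.0·4.6·0.1444·0.9895 = 11.827 kPa
FS = 18.473 / 11.827 = 1.562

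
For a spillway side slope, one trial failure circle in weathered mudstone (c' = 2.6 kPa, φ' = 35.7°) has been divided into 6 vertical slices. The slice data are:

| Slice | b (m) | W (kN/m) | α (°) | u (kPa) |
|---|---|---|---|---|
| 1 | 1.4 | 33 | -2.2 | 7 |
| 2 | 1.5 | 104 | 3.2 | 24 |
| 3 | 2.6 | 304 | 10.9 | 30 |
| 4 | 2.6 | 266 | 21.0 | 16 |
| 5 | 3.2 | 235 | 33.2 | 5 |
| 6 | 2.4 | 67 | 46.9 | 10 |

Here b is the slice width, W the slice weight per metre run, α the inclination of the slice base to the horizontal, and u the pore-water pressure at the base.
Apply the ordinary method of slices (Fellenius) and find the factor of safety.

FS = 1.63

Ordinary method of slices: FS = Σ[c'·Δl_i + (W_i cosα_i − u_i·Δl_i)·tanφ'] / Σ W_i sinα_i, with Δl_i = b_i / cosα_i.
Slice 1: Δl = 1.4/cos(-2.2°) = 1.401 m; N'_1 = 33·cos(-2.2°) − 7·1.401 = 23.2; c'Δl = 3.64; W sinα = -1.3
Slice 2: Δl = 1.5/cos3.2° = 1.502 m; N'_2 = 104·cos3.2° − 24·1.502 = 67.8; c'Δl = 3.91; W sinα = 5.8
Slice 3: Δl = 2.6/cos10.9° = 2.648 m; N'_3 = 304·cos10.9° − 30·2.648 = 219.1; c'Δl = 6.88; W sinα = 57.5
Slice 4: Δl = 2.6/cos21.0° = 2.785 m; N'_4 = 266·cos21.0° − 16·2.785 = 203.8; c'Δl = 7.24; W sinα = 95.3
Slice 5: Δl = 3.2/cos33.2° = 3.824 m; N'_5 = 235·cos33.2° − 5·3.824 = 177.5; c'Δl = 9.94; W sinα = 128.7
Slice 6: Δl = 2.4/cos46.9° = 3.513 m; N'_6 = 67·cos46.9° − 10·3.513 = 10.7; c'Δl = 9.13; W sinα = 48.9
Σc'Δl = 40.7 kN/m; ΣN' = 702.0 kN/m; ΣW sinα = 334.9 kN/m
Resisting = 40.7 + 702.0·tan35.7° = 40.7 + 504.4 = 545.2 kN/m
FS = 545.2 / 334.9 = 1.628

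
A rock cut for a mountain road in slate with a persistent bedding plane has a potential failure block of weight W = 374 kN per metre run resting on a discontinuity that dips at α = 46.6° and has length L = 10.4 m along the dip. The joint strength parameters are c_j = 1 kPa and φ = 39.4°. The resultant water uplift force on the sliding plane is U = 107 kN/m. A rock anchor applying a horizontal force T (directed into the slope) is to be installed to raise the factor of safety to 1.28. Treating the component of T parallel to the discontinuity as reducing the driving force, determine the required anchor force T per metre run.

T = 145 kN/m

Resolving forces along and normal to the sliding plane, with the horizontal anchor force T adding T·sinα to the effective normal force and T·cosα acting up the plane against the driving force:
FS = [c_jL + (W cosα − U + T sinα) tanφ] / [W sinα − T cosα]
Without the anchor: N' = 150.0 kN/m, driving T_d = 271.7 kN/m, resisting R = 1·10.4 + 150.0·tan39.4° = 133.6 kN/m, FS = 0.49.
Setting FS = 1.28 and solving for T:
1.28·(271.7 − T cos46.6°) = 133.6 + T sin46.6°·tan39.4°
T·(sin46.6°·tan39.4° + 1.28·cos46.6°) = 1.28·271.7 − 133.6
T·(0.7266·0.8214 + 1.28·0.6871) = 347.8 − 133.6 = 214.2
T·1.4763 = 214.2
T = 145.1 kN/m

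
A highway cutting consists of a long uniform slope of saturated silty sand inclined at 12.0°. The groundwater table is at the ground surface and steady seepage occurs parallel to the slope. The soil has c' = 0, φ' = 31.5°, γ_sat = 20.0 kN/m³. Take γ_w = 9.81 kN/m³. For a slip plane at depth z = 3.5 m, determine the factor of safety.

FS = 1.47

With seepage parallel to the slope and the water table at the surface, the effective normal stress on the slip plane uses the buoyant unit weight γ' = γ_sat − γ_w while the driving shear stress uses γ_sat:
FS = [c' + γ' z cos²β tanφ'] / [γ_sat z sinβ cosβ]
(For c' = 0 this reduces to FS = (γ'/γ_sat)·tanφ'/tanβ.)
γ' = 20.0 − 9.81 = 10.19 kN/m³
Numerator = 0.0 + 10.19·3.5·cos²12.0°·tan31.5° = 0.0 + 10.19·3.5·0.9568·0.6128 = 20.911 kPa
Denominator = 20.0·3.5·sin12.0°·cos12.0° = 20.0·3.5·0.2079·0.9781 = 14.236 kPa
FS = 20.911 / 14.236 = 1.469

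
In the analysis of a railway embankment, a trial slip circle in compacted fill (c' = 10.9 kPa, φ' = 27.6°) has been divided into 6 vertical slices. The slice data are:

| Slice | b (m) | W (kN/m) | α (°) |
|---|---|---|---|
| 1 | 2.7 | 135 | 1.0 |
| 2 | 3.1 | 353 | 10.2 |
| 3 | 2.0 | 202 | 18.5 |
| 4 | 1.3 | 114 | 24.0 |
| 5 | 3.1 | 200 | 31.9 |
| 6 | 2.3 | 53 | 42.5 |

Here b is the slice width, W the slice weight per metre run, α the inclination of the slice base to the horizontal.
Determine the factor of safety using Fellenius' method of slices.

Ordinary method of slices: FS = Σ[c'·Δl_i + (W_i cosα_i)·tanφ'] / Σ W_i sinα_i, with Δl_i = b_i / cosα_i.
Slice 1: Δl = 2.7/cos1.0° = 2.700 m; N'_1 = 135·cos1.0° = 135.0; c'Δl = 29.43; W sinα = 2.4
Slice 2: Δl = 3.1/cos10.2° = 3.150 m; N'_2 = 353·cos10.2° = 347.4; c'Δl = 34.33; W sinα = 62.5
Slice 3: Δl = 2.0/cos18.5° = 2.109 m; N'_3 = 202·cos18.5° = 191.6; c'Δl = 22.99; W sinα = 64.1
Slice 4: Δl = 1.3/cos24.0° = 1.423 m; N'_4 = 114·cos24.0° = 104.1; c'Δl = 15.51; W sinα = 46.4
Slice 5: Δl = 3.1/cos31.9° = 3.651 m; N'_5 = 200·cos31.9° = 169.8; c'Δl = 39.80; W sinα = 105.7
Slice 6: Δl = 2.3/cos42.5° = 3.120 m; N'_6 = 53·cos42.5° = 39.1; c'Δl = 34.00; W sinα = 35.8
Σc'Δl = 176.1 kN/m; ΣN' = 987.0 kN/m; ΣW sinα = 316.8 kN/m
Resisting = 176.1 + 987.0·tan27.6° = 176.1 + 516.0 = 692.0 kN/m
FS = 692.0 / 316.8 = 2.184

FS = 2.18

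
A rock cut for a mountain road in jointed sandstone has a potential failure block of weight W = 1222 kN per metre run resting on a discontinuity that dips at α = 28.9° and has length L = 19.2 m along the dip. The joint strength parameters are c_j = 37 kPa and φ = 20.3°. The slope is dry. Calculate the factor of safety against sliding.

Resolving the block weight along and normal to the plane and applying the Mohr–Coulomb strength on the joint:
N' = W cosα = 1222·cos28.9° = 1069.8 kN/m
Driving force T = W sinα = 1222·sin28.9° = 590.6 kN/m
Resisting force R = c_j·L + N'·tanφ = 37·19.2 + 1069.8·tan20.3° = 710.4 + 395.7 = 1106.1 kN/m
FS = R / T = 1106.1 / 590.6 = 1.873

FS = 1.87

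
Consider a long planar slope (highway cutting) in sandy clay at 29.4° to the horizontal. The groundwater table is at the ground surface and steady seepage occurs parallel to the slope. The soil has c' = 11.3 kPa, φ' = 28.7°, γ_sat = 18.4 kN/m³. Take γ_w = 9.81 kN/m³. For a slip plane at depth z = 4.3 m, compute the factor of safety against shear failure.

FS = 0.79

With seepage parallel to the slope and the water table at the surface, the effective normal stress on the slip plane uses the buoyant unit weight γ' = γ_sat − γ_w while the driving shear stress uses γ_sat:
FS = [c' + γ' z cos²β tanφ'] / [γ_sat z sinβ cosβ]
γ' = 18.4 − 9.81 = 8.59 kN/m³
Numerator = 11.3 + 8.59·4.3·cos²29.4°·tan28.7° = 11.3 + 8.59·4.3·0.7590·0.5475 = 26.649 kPa
Denominator = 18.4·4.3·sin29.4°·cos29.4° = 18.4·4.3·0.4909·0.8712 = 33.838 kPa
FS = 26.649 / 33.838 = 0.788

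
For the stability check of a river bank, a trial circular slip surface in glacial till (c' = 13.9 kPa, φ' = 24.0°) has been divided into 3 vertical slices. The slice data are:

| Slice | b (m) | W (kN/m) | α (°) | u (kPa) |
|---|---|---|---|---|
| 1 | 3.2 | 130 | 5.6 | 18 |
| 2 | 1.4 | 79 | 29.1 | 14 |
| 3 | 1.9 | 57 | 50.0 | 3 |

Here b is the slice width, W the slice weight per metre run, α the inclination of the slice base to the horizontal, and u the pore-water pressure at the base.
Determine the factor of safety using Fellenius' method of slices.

Ordinary method of slices: FS = Σ[c'·Δl_i + (W_i cosα_i − u_i·Δl_i)·tanφ'] / Σ W_i sinα_i, with Δl_i = b_i / cosα_i.
Slice 1: Δl = 3.2/cos5.6° = 3.215 m; N'_1 = 130·cos5.6° − 18·3.215 = 71.5; c'Δl = 44.69; W sinα = 12.7
Slice 2: Δl = 1.4/cos29.1° = 1.602 m; N'_2 = 79·cos29.1° − 14·1.602 = 46.6; c'Δl = 22.27; W sinα = 38.4
Slice 3: Δl = 1.9/cos50.0° = 2.956 m; N'_3 = 57·cos50.0° − 3·2.956 = 27.8; c'Δl = 41.09; W sinα = 43.7
Σc'Δl = 108.1 kN/m; ΣN' = 145.9 kN/m; ΣW sinα = 94.8 kN/m
Resisting = 108.1 + 145.9·tan24.0° = 108.1 + 64.9 = 173.0 kN/m
FS = 173.0 / 94.8 = 1.825

FS = 1.83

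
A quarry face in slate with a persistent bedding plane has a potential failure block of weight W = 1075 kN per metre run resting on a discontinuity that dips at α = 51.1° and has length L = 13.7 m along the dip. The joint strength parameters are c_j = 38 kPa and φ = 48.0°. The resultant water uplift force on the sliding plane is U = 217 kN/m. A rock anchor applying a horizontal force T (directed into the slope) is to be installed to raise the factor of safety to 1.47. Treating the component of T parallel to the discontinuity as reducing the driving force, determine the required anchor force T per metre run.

Resolving forces along and normal to the sliding plane, with the horizontal anchor force T adding T·sinα to the effective normal force and T·cosα acting up the plane against the driving force:
FS = [c_jL + (W cosα − U + T sinα) tanφ] / [W sinα − T cosα]
Without the anchor: N' = 458.1 kN/m, driving T_d = 836.6 kN/m, resisting R = 38·13.7 + 458.1·tan48.0° = 1029.3 kN/m, FS = 1.23.
Setting FS = 1.47 and solving for T:
1.47·(836.6 − T cos51.1°) = 1029.3 + T sin51.1°·tan48.0°
T·(sin51.1°·tan48.0° + 1.47·cos51.1°) = 1.47·836.6 − 1029.3
T·(0.7782·1.1106 + 1.47·0.6280) = 1229.8 − 1029.3 = 200.5
T·1.7874 = 200.5
T = 112.2 kN/m

T = 112 kN/m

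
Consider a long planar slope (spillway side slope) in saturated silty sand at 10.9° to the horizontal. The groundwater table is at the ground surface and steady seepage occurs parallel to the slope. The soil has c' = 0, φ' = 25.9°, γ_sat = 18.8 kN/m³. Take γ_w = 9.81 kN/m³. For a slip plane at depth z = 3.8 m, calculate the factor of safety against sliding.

FS = 1.21

With seepage parallel to the slope and the water table at the surface, the effective normal stress on the slip plane uses the buoyant unit weight γ' = γ_sat − γ_w while the driving shear stress uses γ_sat:
FS = [c' + γ' z cos²β tanφ'] / [γ_sat z sinβ cosβ]
(For c' = 0 this reduces to FS = (γ'/γ_sat)·tanφ'/tanβ.)
γ' = 18.8 − 9.81 = 8.99 kN/m³
Numerator = 0.0 + 8.99·3.8·cos²10.9°·tan25.9° = 0.0 + 8.99·3.8·0.9642·0.4856 = 15.995 kPa
Denominator = 18.8·3.8·sin10.9°·cos10.9° = 18.8·3.8·0.1891·0.9820 = 13.265 kPa
FS = 15.995 / 13.265 = 1.206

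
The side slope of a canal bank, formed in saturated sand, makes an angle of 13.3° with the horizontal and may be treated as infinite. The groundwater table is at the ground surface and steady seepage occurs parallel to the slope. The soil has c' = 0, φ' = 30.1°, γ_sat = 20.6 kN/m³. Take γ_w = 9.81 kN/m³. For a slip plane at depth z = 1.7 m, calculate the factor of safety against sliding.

FS = 1.28

With seepage parallel to the slope and the water table at the surface, the effective normal stress on the slip plane uses the buoyant unit weight γ' = γ_sat − γ_w while the driving shear stress uses γ_sat:
FS = [c' + γ' z cos²β tanφ'] / [γ_sat z sinβ cosβ]
(For c' = 0 this reduces to FS = (γ'/γ_sat)·tanφ'/tanβ.)
γ' = 20.6 − 9.81 = 10.79 kN/m³
Numerator = 0.0 + 10.79·1.7·cos²13.3°·tan30.1° = 0.0 + 10.79·1.7·0.9471·0.5797 = 10.070 kPa
Denominator = 20.6·1.7·sin13.3°·cos13.3° = 20.6·1.7·0.2300·0.9732 = 7.840 kPa
FS = 10.070 / 7.840 = 1.284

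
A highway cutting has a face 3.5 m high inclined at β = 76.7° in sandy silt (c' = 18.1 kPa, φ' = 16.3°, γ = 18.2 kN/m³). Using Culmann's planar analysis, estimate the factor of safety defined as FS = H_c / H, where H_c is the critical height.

FS = 2.10

H_c = (4c'/γ) · sinβ cosφ' / [1 − cos(β − φ')]
    = (4·18.1/18.2) · sin76.7°·cos16.3° / [1 − cos60.4°]
    = 3.978 · 0.9341 / 0.5061 = 7.34 m
FS = H_c / H = 7.34 / 3.5 = 2.098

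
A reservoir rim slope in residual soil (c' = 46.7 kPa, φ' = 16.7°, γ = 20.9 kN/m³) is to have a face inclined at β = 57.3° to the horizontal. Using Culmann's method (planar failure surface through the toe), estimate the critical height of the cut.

H_c = 29.93 m

Culmann's analysis gives the critical failure plane at α_cr = (β + φ')/2 = (57.3 + 16.7)/2 = 37.0°, and the critical height
H_c = (4c'/γ) · sinβ cosφ' / [1 − cos(β − φ')]
    = (4·46.7/20.9) · sin57.3°·cos16.7° / [1 − cos(40.6°)]
    = 8.938 · 0.8415·0.9578 / [1 − 0.7593]
    = 8.938 · 0.8060 / 0.2407
    = 29.93 m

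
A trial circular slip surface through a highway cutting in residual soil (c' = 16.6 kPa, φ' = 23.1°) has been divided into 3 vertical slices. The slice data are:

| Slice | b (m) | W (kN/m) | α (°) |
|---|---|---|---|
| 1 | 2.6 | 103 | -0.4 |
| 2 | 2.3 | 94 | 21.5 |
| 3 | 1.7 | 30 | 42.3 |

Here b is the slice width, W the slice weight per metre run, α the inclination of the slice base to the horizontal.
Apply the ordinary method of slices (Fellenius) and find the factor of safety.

Ordinary method of slices: FS = Σ[c'·Δl_i + (W_i cosα_i)·tanφ'] / Σ W_i sinα_i, with Δl_i = b_i / cosα_i.
Slice 1: Δl = 2.6/cos(-0.4°) = 2.600 m; N'_1 = 103·cos(-0.4°) = 103.0; c'Δl = 43.16; W sinα = -0.7
Slice 2: Δl = 2.3/cos21.5° = 2.472 m; N'_2 = 94·cos21.5° = 87.5; c'Δl = 41.04; W sinα = 34.5
Slice 3: Δl = 1.7/cos42.3° = 2.298 m; N'_3 = 30·cos42.3° = 22.2; c'Δl = 38.15; W sinα = 20.2
Σc'Δl = 122.4 kN/m; ΣN' = 212.6 kN/m; ΣW sinα = 53.9 kN/m
Resisting = 122.4 + 212.6·tan23.1° = 122.4 + 90.7 = 213.1 kN/m
FS = 213.1 / 53.9 = 3.951

FS = 3.95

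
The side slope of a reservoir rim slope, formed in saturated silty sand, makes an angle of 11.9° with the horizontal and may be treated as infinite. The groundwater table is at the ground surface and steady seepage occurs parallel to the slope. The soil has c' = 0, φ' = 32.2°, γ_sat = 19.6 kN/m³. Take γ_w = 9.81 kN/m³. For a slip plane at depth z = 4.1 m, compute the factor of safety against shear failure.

With seepage parallel to the slope and the water table at the surface, the effective normal stress on the slip plane uses the buoyant unit weight γ' = γ_sat − γ_w while the driving shear stress uses γ_sat:
FS = [c' + γ' z cos²β tanφ'] / [γ_sat z sinβ cosβ]
(For c' = 0 this reduces to FS = (γ'/γ_sat)·tanφ'/tanβ.)
γ' = 19.6 − 9.81 = 9.79 kN/m³
Numerator = 0.0 + 9.79·4.1·cos²11.9°·tan32.2° = 0.0 + 9.79·4.1·0.9575·0.6297 = 24.202 kPa
Denominator = 19.6·4.1·sin11.9°·cos11.9° = 19.6·4.1·0.2062·0.9785 = 16.214 kPa
FS = 24.202 / 16.214 = 1.493

FS = 1.49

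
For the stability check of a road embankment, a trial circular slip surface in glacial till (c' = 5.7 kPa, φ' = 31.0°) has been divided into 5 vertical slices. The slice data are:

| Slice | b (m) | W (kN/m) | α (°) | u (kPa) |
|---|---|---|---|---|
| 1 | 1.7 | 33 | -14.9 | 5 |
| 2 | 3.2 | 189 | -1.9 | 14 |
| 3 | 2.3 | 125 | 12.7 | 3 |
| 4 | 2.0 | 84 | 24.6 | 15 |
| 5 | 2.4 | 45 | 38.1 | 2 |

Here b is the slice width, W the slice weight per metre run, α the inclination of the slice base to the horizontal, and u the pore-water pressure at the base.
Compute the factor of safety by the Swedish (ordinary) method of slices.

Ordinary method of slices: FS = Σ[c'·Δl_i + (W_i cosα_i − u_i·Δl_i)·tanφ'] / Σ W_i sinα_i, with Δl_i = b_i / cosα_i.
Slice 1: Δl = 1.7/cos(-14.9°) = 1.759 m; N'_1 = 33·cos(-14.9°) − 5·1.759 = 23.1; c'Δl = 10.03; W sinα = -8.5
Slice 2: Δl = 3.2/cos(-1.9°) = 3.202 m; N'_2 = 189·cos(-1.9°) − 14·3.202 = 144.1; c'Δl = 18.25; W sinα = -6.3
Slice 3: Δl = 2.3/cos12.7° = 2.358 m; N'_3 = 125·cos12.7° − 3·2.358 = 114.9; c'Δl = 13.44; W sinα = 27.5
Slice 4: Δl = 2.0/cos24.6° = 2.200 m; N'_4 = 84·cos24.6° − 15·2.200 = 43.4; c'Δl = 12.54; W sinα = 35.0
Slice 5: Δl = 2.4/cos38.1° = 3.050 m; N'_5 = 45·cos38.1° − 2·3.050 = 29.3; c'Δl = 17.38; W sinα = 27.8
Σc'Δl = 71.6 kN/m; ΣN' = 354.7 kN/m; ΣW sinα = 75.5 kN/m
Resisting = 71.6 + 354.7·tan31.0° = 71.6 + 213.1 = 284.8 kN/m
FS = 284.8 / 75.5 = 3.774

FS = 3.77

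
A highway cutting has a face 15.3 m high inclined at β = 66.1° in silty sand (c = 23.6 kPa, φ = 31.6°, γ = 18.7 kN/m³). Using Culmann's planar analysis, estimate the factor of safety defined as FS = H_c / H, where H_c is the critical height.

H_c = (4c/γ) · sinβ cosφ / [1 − cos(β − φ)]
    = (4·23.6/18.7) · sin66.1°·cos31.6° / [1 − cos34.5°]
    = 5.048 · 0.7787 / 0.1759 = 22.35 m
FS = H_c / H = 22.35 / 15.3 = 1.461

FS = 1.46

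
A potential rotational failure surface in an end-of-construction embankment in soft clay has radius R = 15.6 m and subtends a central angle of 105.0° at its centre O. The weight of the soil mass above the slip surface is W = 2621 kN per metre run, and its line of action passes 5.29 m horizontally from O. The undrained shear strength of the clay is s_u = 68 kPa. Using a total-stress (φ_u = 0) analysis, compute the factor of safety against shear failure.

FS = 2.19

Taking moments about the centre O, the resisting moment is provided by the undrained shear strength acting along the arc:
Arc length L_a = R·θ = 15.6·(105.0°·π/180) = 15.6·1.8326 = 28.59 m
M_R = s_u·L_a·R = 68·28.59·15.6 = 30326.7 kN·m/m
M_D = W·d = 2621·5.29 = 13865.1 kN·m/m
FS = M_R / M_D = 30326.7 / 13865.1 = 2.187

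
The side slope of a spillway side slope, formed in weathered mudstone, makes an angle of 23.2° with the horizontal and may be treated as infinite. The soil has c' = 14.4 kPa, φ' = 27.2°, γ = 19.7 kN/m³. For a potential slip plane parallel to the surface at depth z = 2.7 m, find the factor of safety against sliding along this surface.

FS = 1.95

For an infinite slope with a slip plane parallel to the surface (no pore pressure): FS = [c' + γz cos²β tanφ'] / [γz sinβ cosβ].
γz = 19.7·2.7 = 53.19 kN/m²
Numerator = 14.4 + 53.19·cos²23.2°·tan27.2° = 14.4 + 53.19·0.8448·0.5139 = 37.494 kPa
Denominator = 53.19·sin23.2°·cos23.2° = 53.19·0.3939·0.9191 = 19.259 kPa
FS = 37.494 / 19.259 = 1.947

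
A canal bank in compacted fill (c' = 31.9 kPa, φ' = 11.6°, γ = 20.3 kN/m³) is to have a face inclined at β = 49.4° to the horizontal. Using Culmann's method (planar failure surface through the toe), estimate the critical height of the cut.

H_c = 22.28 m

Culmann's analysis gives the critical failure plane at α_cr = (β + φ')/2 = (49.4 + 11.6)/2 = 30.5°, and the critical height
H_c = (4c'/γ) · sinβ cosφ' / [1 − cos(β − φ')]
    = (4·31.9/20.3) · sin49.4°·cos11.6° / [1 − cos(37.8°)]
    = 6.286 · 0.7593·0.9796 / [1 − 0.7902]
    = 6.286 · 0.7438 / 0.2098
    = 22.28 m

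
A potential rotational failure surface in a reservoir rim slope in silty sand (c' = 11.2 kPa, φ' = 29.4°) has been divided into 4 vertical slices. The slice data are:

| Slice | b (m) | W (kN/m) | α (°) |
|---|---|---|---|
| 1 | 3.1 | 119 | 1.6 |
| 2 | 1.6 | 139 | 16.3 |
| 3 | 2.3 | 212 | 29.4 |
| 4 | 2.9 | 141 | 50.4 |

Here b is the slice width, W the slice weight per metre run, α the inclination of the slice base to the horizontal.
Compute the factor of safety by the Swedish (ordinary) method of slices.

Ordinary method of slices: FS = Σ[c'·Δl_i + (W_i cosα_i)·tanφ'] / Σ W_i sinα_i, with Δl_i = b_i / cosα_i.
Slice 1: Δl = 3.1/cos1.6° = 3.101 m; N'_1 = 119·cos1.6° = 119.0; c'Δl = 34.73; W sinα = 3.3
Slice 2: Δl = 1.6/cos16.3° = 1.667 m; N'_2 = 139·cos16.3° = 133.4; c'Δl = 18.67; W sinα = 39.0
Slice 3: Δl = 2.3/cos29.4° = 2.640 m; N'_3 = 212·cos29.4° = 184.7; c'Δl = 29.57; W sinα = 104.1
Slice 4: Δl = 2.9/cos50.4° = 4.550 m; N'_4 = 141·cos50.4° = 89.9; c'Δl = 50.96; W sinα = 108.6
Σc'Δl = 133.9 kN/m; ΣN' = 526.9 kN/m; ΣW sinα = 255.0 kN/m
Resisting = 133.9 + 526.9·tan29.4° = 133.9 + 296.9 = 430.8 kN/m
FS = 430.8 / 255.0 = 1.689

FS = 1.69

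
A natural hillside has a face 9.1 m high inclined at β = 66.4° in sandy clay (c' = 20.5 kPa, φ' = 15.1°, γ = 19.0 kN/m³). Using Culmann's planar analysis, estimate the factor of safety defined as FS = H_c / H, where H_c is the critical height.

FS = 1.12

H_c = (4c'/γ) · sinβ cosφ' / [1 − cos(β − φ')]
    = (4·20.5/19.0) · sin66.4°·cos15.1° / [1 − cos51.3°]
    = 4.316 · 0.8847 / 0.3748 = 10.19 m
FS = H_c / H = 10.19 / 9.1 = 1.120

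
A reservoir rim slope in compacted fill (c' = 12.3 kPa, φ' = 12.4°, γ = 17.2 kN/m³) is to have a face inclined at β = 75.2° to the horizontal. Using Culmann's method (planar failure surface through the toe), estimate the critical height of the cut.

Culmann's analysis gives the critical failure plane at α_cr = (β + φ')/2 = (75.2 + 12.4)/2 = 43.8°, and the critical height
H_c = (4c'/γ) · sinβ cosφ' / [1 − cos(β − φ')]
    = (4·12.3/17.2) · sin75.2°·cos12.4° / [1 − cos(62.8°)]
    = 2.860 · 0.9668·0.9767 / [1 − 0.4571]
    = 2.860 · 0.9443 / 0.5429
    = 4.98 m

H_c = 4.98 m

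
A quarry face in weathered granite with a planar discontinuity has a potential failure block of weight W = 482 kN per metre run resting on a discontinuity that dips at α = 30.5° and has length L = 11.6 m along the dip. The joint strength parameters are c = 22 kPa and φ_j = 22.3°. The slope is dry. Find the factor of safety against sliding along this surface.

Resolving the block weight along and normal to the plane and applying the Mohr–Coulomb strength on the joint:
N' = W cosα = 482·cos30.5° = 415.3 kN/m
Driving force T = W sinα = 482·sin30.5° = 244.6 kN/m
Resisting force R = c·L + N'·tanφ_j = 22·11.6 + 415.3·tan22.3° = 255.2 + 170.3 = 425.5 kN/m
FS = R / T = 425.5 / 244.6 = 1.739

FS = 1.74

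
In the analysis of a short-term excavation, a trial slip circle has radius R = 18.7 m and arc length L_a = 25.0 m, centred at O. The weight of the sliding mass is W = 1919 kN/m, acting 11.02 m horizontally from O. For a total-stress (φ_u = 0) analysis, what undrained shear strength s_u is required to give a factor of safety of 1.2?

s_u = 54.3 kPa

FS = s_u·L_a·R / (W·d), so s_u = FS·W·d / (L_a·R).
s_u = 1.2·1919·11.02 / (25.00·18.7) = 25376.9 / 467.50 = 54.28 kPa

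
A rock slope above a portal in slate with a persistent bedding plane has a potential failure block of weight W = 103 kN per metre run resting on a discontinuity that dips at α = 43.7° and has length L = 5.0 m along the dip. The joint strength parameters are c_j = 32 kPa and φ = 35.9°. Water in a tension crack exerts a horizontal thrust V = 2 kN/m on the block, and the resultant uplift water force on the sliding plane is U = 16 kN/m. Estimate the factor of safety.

Resolving the block weight along and normal to the plane and applying the Mohr–Coulomb strength on the joint:
N' = W cosα − U − V sinα = 103·cos43.7° − 16 − 2·sin43.7° = 57.1 kN/m
Driving force T = W sinα + V cosα = 103·sin43.7° + 2·cos43.7° = 72.6 kN/m
Resisting force R = c_j·L + N'·tanφ = 32·5.0 + 57.1·tan35.9° = 160.0 + 41.3 = 201.3 kN/m
FS = R / T = 201.3 / 72.6 = 2.773

FS = 2.77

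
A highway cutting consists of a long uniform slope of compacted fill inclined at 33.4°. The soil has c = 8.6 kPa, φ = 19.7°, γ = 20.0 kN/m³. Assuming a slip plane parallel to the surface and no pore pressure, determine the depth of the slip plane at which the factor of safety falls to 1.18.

Setting FS = 1.18 in FS = [c + γz cos²β tanφ] / [γz sinβ cosβ] and solving for z:
z = c / [γ cosβ (FS·sinβ − cosβ·tanφ)]
  = 8.6 / [20.0·cos33.4°·(1.18·sin33.4° − cos33.4°·tan19.7°)]
  = 8.6 / [20.0·0.8348·(1.18·0.5505 − 0.8348·0.3581)]
  = 8.6 / 5.8548 = 1.469 m

z = 1.47 m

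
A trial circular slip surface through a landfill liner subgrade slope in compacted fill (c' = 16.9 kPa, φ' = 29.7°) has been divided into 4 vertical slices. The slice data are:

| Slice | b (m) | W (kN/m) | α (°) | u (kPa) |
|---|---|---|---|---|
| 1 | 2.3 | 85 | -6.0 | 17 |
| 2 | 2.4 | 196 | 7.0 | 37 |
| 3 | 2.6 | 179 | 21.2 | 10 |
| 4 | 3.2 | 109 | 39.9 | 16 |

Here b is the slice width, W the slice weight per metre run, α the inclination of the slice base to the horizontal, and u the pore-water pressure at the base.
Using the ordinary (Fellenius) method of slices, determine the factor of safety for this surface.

Ordinary method of slices: FS = Σ[c'·Δl_i + (W_i cosα_i − u_i·Δl_i)·tanφ'] / Σ W_i sinα_i, with Δl_i = b_i / cosα_i.
Slice 1: Δl = 2.3/cos(-6.0°) = 2.313 m; N'_1 = 85·cos(-6.0°) − 17·2.313 = 45.2; c'Δl = 39.08; W sinα = -8.9
Slice 2: Δl = 2.4/cos7.0° = 2.418 m; N'_2 = 196·cos7.0° − 37·2.418 = 105.1; c'Δl = 40.86; W sinα = 23.9
Slice 3: Δl = 2.6/cos21.2° = 2.789 m; N'_3 = 179·cos21.2° − 10·2.789 = 139.0; c'Δl = 47.13; W sinα = 64.7
Slice 4: Δl = 3.2/cos39.9° = 4.171 m; N'_4 = 109·cos39.9° − 16·4.171 = 16.9; c'Δl = 70.49; W sinα = 69.9
Σc'Δl = 197.6 kN/m; ΣN' = 306.2 kN/m; ΣW sinα = 149.7 kN/m
Resisting = 197.6 + 306.2·tan29.7° = 197.6 + 174.6 = 372.2 kN/m
FS = 372.2 / 149.7 = 2.487

FS = 2.49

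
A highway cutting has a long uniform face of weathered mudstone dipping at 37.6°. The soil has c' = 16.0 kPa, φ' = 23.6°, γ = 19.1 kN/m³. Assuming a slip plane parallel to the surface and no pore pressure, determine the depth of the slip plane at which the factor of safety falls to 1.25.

z = 2.54 m

Setting FS = 1.25 in FS = [c' + γz cos²β tanφ'] / [γz sinβ cosβ] and solving for z:
z = c' / [γ cosβ (FS·sinβ − cosβ·tanφ')]
  = 16.0 / [19.1·cos37.6°·(1.25·sin37.6° − cos37.6°·tan23.6°)]
  = 16.0 / [19.1·0.7923·(1.25·0.6101 − 0.7923·0.4369)]
  = 16.0 / 6.3034 = 2.538 m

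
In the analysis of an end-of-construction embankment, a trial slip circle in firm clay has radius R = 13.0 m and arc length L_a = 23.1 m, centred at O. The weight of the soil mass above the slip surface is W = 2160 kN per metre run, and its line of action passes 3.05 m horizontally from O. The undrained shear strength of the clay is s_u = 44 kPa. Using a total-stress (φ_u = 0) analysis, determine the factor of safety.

FS = 2.01

Taking moments about the centre O, the resisting moment is provided by the undrained shear strength acting along the arc:
M_R = s_u·L_a·R = 44·23.10·13.0 = 13213.2 kN·m/m
M_D = W·d = 2160·3.05 = 6588.0 kN·m/m
FS = M_R / M_D = 13213.2 / 6588.0 = 2.006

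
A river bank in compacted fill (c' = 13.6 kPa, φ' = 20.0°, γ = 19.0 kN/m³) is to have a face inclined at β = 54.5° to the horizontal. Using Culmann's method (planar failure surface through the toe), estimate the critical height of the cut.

H_c = 12.45 m

Culmann's analysis gives the critical failure plane at α_cr = (β + φ')/2 = (54.5 + 20.0)/2 = 37.2°, and the critical height
H_c = (4c'/γ) · sinβ cosφ' / [1 − cos(β − φ')]
    = (4·13.6/19.0) · sin54.5°·cos20.0° / [1 − cos(34.5°)]
    = 2.863 · 0.8141·0.9397 / [1 − 0.8241]
    = 2.863 · 0.7650 / 0.1759
    = 12.45 m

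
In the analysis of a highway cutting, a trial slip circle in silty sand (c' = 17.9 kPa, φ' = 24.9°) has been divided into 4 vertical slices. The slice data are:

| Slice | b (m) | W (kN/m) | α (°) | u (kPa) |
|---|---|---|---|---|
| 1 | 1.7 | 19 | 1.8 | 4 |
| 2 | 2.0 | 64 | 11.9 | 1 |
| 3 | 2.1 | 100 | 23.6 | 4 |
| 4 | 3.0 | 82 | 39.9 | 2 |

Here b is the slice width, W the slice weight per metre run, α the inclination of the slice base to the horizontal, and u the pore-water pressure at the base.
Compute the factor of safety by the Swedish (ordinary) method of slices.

FS = 2.59

Ordinary method of slices: FS = Σ[c'·Δl_i + (W_i cosα_i − u_i·Δl_i)·tanφ'] / Σ W_i sinα_i, with Δl_i = b_i / cosα_i.
Slice 1: Δl = 1.7/cos1.8° = 1.701 m; N'_1 = 19·cos1.8° − 4·1.701 = 12.2; c'Δl = 30.45; W sinα = 0.6
Slice 2: Δl = 2.0/cos11.9° = 2.044 m; N'_2 = 64·cos11.9° − 1·2.044 = 60.6; c'Δl = 36.59; W sinα = 13.2
Slice 3: Δl = 2.1/cos23.6° = 2.292 m; N'_3 = 100·cos23.6° − 4·2.292 = 82.5; c'Δl = 41.02; W sinα = 40.0
Slice 4: Δl = 3.0/cos39.9° = 3.911 m; N'_4 = 82·cos39.9° − 2·3.911 = 55.1; c'Δl = 70.00; W sinα = 52.6
Σc'Δl = 178.1 kN/m; ΣN' = 210.3 kN/m; ΣW sinα = 106.4 kN/m
Resisting = 178.1 + 210.3·tan24.9° = 178.1 + 97.6 = 275.7 kN/m
FS = 275.7 / 106.4 = 2.590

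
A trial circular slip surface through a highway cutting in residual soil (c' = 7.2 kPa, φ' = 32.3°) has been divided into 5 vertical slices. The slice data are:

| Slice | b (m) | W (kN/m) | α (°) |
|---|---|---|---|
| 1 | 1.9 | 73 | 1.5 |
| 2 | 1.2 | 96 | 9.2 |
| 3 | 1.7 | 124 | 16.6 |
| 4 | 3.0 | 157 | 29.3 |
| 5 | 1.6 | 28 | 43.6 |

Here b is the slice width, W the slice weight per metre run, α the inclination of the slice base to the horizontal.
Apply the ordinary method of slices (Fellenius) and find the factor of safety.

FS = 2.39

Ordinary method of slices: FS = Σ[c'·Δl_i + (W_i cosα_i)·tanφ'] / Σ W_i sinα_i, with Δl_i = b_i / cosα_i.
Slice 1: Δl = 1.9/cos1.5° = 1.901 m; N'_1 = 73·cos1.5° = 73.0; c'Δl = 13.68; W sinα = 1.9
Slice 2: Δl = 1.2/cos9.2° = 1.216 m; N'_2 = 96·cos9.2° = 94.8; c'Δl = 8.75; W sinα = 15.3
Slice 3: Δl = 1.7/cos16.6° = 1.774 m; N'_3 = 124·cos16.6° = 118.8; c'Δl = 12.77; W sinα = 35.4
Slice 4: Δl = 3.0/cos29.3° = 3.440 m; N'_4 = 157·cos29.3° = 136.9; c'Δl = 24.77; W sinα = 76.8
Slice 5: Δl = 1.6/cos43.6° = 2.209 m; N'_5 = 28·cos43.6° = 20.3; c'Δl = 15.91; W sinα = 19.3
Σc'Δl = 75.9 kN/m; ΣN' = 443.8 kN/m; ΣW sinα = 148.8 kN/m
Resisting = 75.9 + 443.8·tan32.3° = 75.9 + 280.5 = 356.4 kN/m
FS = 356.4 / 148.8 = 2.395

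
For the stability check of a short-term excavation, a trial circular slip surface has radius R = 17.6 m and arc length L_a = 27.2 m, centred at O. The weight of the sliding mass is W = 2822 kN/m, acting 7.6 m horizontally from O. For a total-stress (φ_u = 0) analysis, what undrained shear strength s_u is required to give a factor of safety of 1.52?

s_u = 68.1 kPa

FS = s_u·L_a·R / (W·d), so s_u = FS·W·d / (L_a·R).
s_u = 1.52·2822·7.6 / (27.20·17.6) = 32599.7 / 478.72 = 68.10 kPa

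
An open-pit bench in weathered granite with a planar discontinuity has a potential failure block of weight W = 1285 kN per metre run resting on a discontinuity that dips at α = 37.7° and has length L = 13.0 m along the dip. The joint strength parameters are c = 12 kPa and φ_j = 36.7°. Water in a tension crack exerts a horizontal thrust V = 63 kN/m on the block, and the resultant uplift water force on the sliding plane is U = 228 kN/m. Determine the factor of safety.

Resolving the block weight along and normal to the plane and applying the Mohr–Coulomb strength on the joint:
N' = W cosα − U − V sinα = 1285·cos37.7° − 228 − 63·sin37.7° = 750.2 kN/m
Driving force T = W sinα + V cosα = 1285·sin37.7° + 63·cos37.7° = 835.7 kN/m
Resisting force R = c·L + N'·tanφ_j = 12·13.0 + 750.2·tan36.7° = 156.0 + 559.2 = 715.2 kN/m
FS = R / T = 715.2 / 835.7 = 0.856

FS = 0.86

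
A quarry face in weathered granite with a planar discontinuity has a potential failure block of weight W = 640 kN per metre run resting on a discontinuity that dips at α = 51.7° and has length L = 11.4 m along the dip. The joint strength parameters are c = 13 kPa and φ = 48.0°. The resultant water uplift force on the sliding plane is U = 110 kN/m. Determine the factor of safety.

Resolving the block weight along and normal to the plane and applying the Mohr–Coulomb strength on the joint:
N' = W cosα − U = 640·cos51.7° − 110 = 286.7 kN/m
Driving force T = W sinα = 640·sin51.7° = 502.3 kN/m
Resisting force R = c·L + N'·tanφ = 13·11.4 + 286.7·tan48.0° = 148.2 + 318.4 = 466.6 kN/m
FS = R / T = 466.6 / 502.3 = 0.929

FS = 0.93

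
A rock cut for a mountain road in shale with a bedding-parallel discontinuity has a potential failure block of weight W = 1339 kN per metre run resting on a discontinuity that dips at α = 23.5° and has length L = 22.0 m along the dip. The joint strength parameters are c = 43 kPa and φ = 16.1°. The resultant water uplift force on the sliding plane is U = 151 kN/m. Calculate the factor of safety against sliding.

Resolving the block weight along and normal to the plane and applying the Mohr–Coulomb strength on the joint:
N' = W cosα − U = 1339·cos23.5° − 151 = 1076.9 kN/m
Driving force T = W sinα = 1339·sin23.5° = 533.9 kN/m
Resisting force R = c·L + N'·tanφ = 43·22.0 + 1076.9·tan16.1° = 946.0 + 310.8 = 1256.8 kN/m
FS = R / T = 1256.8 / 533.9 = 2.354

FS = 2.35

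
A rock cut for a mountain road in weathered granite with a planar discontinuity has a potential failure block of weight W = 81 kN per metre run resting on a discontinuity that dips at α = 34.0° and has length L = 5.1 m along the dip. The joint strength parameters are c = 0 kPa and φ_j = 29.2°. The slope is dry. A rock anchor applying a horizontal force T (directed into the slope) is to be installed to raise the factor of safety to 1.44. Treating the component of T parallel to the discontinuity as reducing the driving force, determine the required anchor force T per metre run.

Resolving forces along and normal to the sliding plane, with the horizontal anchor force T adding T·sinα to the effective normal force and T·cosα acting up the plane against the driving force:
FS = [cL + (W cosα + T sinα) tanφ_j] / [W sinα − T cosα]
Without the anchor: N' = 67.2 kN/m, driving T_d = 45.3 kN/m, resisting R = 0·5.1 + 67.2·tan29.2° = 37.5 kN/m, FS = 0.83.
Setting FS = 1.44 and solving for T:
1.44·(45.3 − T cos34.0°) = 37.5 + T sin34.0°·tan29.2°
T·(sin34.0°·tan29.2° + 1.44·cos34.0°) = 1.44·45.3 − 37.5
T·(0.5592·0.5589 + 1.44·0.8290) = 65.2 − 37.5 = 27.7
T·1.5063 = 27.7
T = 18.4 kN/m

T = 18 kN/m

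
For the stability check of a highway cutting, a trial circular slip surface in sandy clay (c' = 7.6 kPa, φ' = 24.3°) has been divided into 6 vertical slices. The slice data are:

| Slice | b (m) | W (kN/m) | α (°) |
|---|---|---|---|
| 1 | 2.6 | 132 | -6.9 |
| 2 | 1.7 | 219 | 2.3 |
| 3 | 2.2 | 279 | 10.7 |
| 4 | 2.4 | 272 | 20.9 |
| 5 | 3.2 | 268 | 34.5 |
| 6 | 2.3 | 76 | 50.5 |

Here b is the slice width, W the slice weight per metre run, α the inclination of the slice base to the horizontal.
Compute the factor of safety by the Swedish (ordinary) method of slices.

Ordinary method of slices: FS = Σ[c'·Δl_i + (W_i cosα_i)·tanφ'] / Σ W_i sinα_i, with Δl_i = b_i / cosα_i.
Slice 1: Δl = 2.6/cos(-6.9°) = 2.619 m; N'_1 = 132·cos(-6.9°) = 131.0; c'Δl = 19.90; W sinα = -15.9
Slice 2: Δl = 1.7/cos2.3° = 1.701 m; N'_2 = 219·cos2.3° = 218.8; c'Δl = 12.93; W sinα = 8.8
Slice 3: Δl = 2.2/cos10.7° = 2.239 m; N'_3 = 279·cos10.7° = 274.1; c'Δl = 17.02; W sinα = 51.8
Slice 4: Δl = 2.4/cos20.9° = 2.569 m; N'_4 = 272·cos20.9° = 254.1; c'Δl = 19.52; W sinα = 97.0
Slice 5: Δl = 3.2/cos34.5° = 3.883 m; N'_5 = 268·cos34.5° = 220.9; c'Δl = 29.51; W sinα = 151.8
Slice 6: Δl = 2.3/cos50.5° = 3.616 m; N'_6 = 76·cos50.5° = 48.3; c'Δl = 27.48; W sinα = 58.6
Σc'Δl = 126.4 kN/m; ΣN' = 1147.3 kN/m; ΣW sinα = 352.2 kN/m
Resisting = 126.4 + 1147.3·tan24.3° = 126.4 + 518.0 = 644.4 kN/m
FS = 644.4 / 352.2 = 1.830

FS = 1.83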